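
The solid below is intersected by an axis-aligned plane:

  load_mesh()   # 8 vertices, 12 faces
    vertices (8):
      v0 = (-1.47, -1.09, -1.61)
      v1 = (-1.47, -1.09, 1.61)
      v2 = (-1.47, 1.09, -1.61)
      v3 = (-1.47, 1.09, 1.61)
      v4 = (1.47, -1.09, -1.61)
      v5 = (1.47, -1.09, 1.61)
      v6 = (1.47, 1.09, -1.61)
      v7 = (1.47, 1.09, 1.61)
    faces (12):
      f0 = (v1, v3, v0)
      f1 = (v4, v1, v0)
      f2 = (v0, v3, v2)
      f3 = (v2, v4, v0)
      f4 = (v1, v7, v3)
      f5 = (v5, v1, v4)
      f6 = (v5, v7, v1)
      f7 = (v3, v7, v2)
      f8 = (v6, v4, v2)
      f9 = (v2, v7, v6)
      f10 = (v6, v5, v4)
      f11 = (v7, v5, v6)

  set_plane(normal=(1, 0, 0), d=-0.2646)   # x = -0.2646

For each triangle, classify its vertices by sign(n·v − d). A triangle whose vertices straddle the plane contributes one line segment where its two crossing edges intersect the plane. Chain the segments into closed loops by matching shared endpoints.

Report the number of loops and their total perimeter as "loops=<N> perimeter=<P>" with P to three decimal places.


Straddling triangles (8 of 12):
  (v4,v1,v0) [+--] → (-0.2646, -1.09, 0.2898)–(-0.2646, -1.09, -1.61)  len=1.8998
  (v2,v4,v0) [-+-] → (-0.2646, 0.1962, -1.61)–(-0.2646, -1.09, -1.61)  len=1.2862
  (v1,v7,v3) [-+-] → (-0.2646, -0.1962, 1.61)–(-0.2646, 1.09, 1.61)  len=1.2862
  (v5,v1,v4) [+-+] → (-0.2646, -1.09, 1.61)–(-0.2646, -1.09, 0.2898)  len=1.3202
  (v5,v7,v1) [++-] → (-0.2646, -0.1962, 1.61)–(-0.2646, -1.09, 1.61)  len=0.8938
  (v3,v7,v2) [-+-] → (-0.2646, 1.09, 1.61)–(-0.2646, 1.09, -0.2898)  len=1.8998
  (v6,v4,v2) [++-] → (-0.2646, 0.1962, -1.61)–(-0.2646, 1.09, -1.61)  len=0.8938
  (v2,v7,v6) [-++] → (-0.2646, 1.09, -0.2898)–(-0.2646, 1.09, -1.61)  len=1.3202

Chained into 1 loop(s):
  loop 1: 8 segments, perimeter = 10.8000
Total perimeter = 10.800

loops=1 perimeter=10.800


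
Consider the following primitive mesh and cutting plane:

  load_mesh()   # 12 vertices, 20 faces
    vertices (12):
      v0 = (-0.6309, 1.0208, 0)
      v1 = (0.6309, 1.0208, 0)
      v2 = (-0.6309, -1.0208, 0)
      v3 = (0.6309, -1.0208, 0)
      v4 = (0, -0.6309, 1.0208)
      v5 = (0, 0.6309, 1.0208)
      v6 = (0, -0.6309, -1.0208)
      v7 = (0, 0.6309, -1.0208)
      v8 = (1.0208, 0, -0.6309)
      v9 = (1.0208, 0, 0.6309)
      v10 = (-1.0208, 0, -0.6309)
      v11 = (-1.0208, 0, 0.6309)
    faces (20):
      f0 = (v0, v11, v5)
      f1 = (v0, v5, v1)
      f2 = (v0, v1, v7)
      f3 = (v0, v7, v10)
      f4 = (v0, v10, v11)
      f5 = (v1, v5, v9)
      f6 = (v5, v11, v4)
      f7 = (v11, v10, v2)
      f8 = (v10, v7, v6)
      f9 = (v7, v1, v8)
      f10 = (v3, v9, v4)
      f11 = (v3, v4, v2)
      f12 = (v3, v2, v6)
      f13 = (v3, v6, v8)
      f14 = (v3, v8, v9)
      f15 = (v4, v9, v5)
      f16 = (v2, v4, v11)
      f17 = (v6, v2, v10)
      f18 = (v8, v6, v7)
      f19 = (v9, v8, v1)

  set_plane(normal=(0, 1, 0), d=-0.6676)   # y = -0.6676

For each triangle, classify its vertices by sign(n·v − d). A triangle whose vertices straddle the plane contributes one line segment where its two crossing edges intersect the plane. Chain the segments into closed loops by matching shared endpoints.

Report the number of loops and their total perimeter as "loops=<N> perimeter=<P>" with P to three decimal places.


Straddling triangles (8 of 20):
  (v11,v10,v2) [++-] → (-0.765807, -0.6676, -0.218293)–(-0.765807, -0.6676, 0.218293)  len=0.4366
  (v3,v9,v4) [-++] → (0.765807, -0.6676, 0.218293)–(0.0593845, -0.6676, 0.924715)  len=0.9990
  (v3,v4,v2) [-+-] → (0.0593845, -0.6676, 0.924715)–(-0.0593845, -0.6676, 0.924715)  len=0.1188
  (v3,v2,v6) [--+] → (-0.0593845, -0.6676, -0.924715)–(0.0593845, -0.6676, -0.924715)  len=0.1188
  (v3,v6,v8) [-++] → (0.0593845, -0.6676, -0.924715)–(0.765807, -0.6676, -0.218293)  len=0.9990
  (v3,v8,v9) [-++] → (0.765807, -0.6676, -0.218293)–(0.765807, -0.6676, 0.218293)  len=0.4366
  (v2,v4,v11) [-++] → (-0.0593845, -0.6676, 0.924715)–(-0.765807, -0.6676, 0.218293)  len=0.9990
  (v6,v2,v10) [+-+] → (-0.0593845, -0.6676, -0.924715)–(-0.765807, -0.6676, -0.218293)  len=0.9990

Chained into 1 loop(s):
  loop 1: 8 segments, perimeter = 5.1068
Total perimeter = 5.107

loops=1 perimeter=5.107


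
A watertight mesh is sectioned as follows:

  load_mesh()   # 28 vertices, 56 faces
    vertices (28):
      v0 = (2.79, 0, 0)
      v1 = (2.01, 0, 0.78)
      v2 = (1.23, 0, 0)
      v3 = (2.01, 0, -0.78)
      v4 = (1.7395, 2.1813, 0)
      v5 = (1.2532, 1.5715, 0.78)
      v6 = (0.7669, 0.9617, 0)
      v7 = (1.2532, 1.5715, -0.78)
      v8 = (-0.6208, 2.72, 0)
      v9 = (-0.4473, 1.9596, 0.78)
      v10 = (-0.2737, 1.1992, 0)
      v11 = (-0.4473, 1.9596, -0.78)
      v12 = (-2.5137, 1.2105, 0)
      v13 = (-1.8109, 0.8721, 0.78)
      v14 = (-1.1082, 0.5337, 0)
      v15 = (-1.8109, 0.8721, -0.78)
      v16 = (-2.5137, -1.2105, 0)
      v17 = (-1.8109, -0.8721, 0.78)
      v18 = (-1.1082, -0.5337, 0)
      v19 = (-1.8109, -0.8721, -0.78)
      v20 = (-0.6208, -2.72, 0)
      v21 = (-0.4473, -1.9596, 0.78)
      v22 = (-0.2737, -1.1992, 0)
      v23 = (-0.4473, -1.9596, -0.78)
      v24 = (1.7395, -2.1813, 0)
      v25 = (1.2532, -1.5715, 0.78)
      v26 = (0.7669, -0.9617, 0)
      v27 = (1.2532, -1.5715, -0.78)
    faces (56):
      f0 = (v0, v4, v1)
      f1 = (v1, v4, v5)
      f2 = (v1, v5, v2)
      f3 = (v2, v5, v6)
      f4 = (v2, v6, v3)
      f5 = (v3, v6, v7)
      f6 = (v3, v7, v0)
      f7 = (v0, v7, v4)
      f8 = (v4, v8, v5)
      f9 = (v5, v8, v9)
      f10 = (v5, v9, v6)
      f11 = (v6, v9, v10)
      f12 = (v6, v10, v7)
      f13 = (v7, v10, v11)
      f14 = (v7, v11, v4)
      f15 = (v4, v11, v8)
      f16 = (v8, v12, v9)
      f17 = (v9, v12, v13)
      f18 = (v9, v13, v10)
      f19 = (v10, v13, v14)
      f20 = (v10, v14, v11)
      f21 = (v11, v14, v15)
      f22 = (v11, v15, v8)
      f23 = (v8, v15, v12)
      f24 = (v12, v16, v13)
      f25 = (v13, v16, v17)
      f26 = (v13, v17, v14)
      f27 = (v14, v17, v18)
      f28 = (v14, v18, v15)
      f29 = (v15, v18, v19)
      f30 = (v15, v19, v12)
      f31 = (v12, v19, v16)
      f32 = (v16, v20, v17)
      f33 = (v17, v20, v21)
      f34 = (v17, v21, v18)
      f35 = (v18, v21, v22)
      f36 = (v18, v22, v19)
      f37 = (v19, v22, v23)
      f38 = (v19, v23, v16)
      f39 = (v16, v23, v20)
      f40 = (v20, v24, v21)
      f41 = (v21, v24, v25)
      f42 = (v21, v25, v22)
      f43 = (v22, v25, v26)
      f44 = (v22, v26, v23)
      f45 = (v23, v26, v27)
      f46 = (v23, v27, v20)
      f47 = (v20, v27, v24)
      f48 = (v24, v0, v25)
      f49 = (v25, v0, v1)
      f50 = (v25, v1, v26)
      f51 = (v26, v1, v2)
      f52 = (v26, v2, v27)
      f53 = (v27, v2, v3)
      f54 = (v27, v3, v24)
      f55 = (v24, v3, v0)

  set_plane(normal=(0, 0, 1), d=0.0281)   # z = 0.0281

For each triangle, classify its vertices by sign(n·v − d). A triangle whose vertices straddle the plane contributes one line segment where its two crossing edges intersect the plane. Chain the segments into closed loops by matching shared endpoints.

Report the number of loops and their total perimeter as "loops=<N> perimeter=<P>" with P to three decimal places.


loops=2 perimeter=24.419

Straddling triangles (28 of 56):
  (v0,v4,v1) [--+] → (1.74924, 2.10272, 0.0281)–(2.7619, 0, 0.0281)  len=2.3339
  (v1,v4,v5) [+-+] → (1.74924, 2.10272, 0.0281)–(1.72198, 2.15933, 0.0281)  len=0.0628
  (v1,v5,v2) [++-] → (1.23084, 0.0566143, 0.0281)–(1.2581, 0, 0.0281)  len=0.0628
  (v2,v5,v6) [-+-] → (1.23084, 0.0566143, 0.0281)–(0.784419, 0.983668, 0.0281)  len=1.0289
  (v4,v8,v5) [--+] → (-0.553288, 2.67862, 0.0281)–(1.72198, 2.15933, 0.0281)  len=2.3338
  (v5,v8,v9) [+-+] → (-0.553288, 2.67862, 0.0281)–(-0.61455, 2.69261, 0.0281)  len=0.0628
  (v5,v9,v6) [++-] → (0.723158, 0.99765, 0.0281)–(0.784419, 0.983668, 0.0281)  len=0.0628
  (v6,v9,v10) [-+-] → (0.723158, 0.99765, 0.0281)–(-0.279954, 1.22659, 0.0281)  len=1.0289
  (v8,v12,v9) [--+] → (-2.43926, 1.23749, 0.0281)–(-0.61455, 2.69261, 0.0281)  len=2.3339
  (v9,v12,v13) [+-+] → (-2.43926, 1.23749, 0.0281)–(-2.48838, 1.19831, 0.0281)  len=0.0628
  (v9,v13,v10) [++-] → (-0.329079, 1.18742, 0.0281)–(-0.279954, 1.22659, 0.0281)  len=0.0628
  (v10,v13,v14) [-+-] → (-0.329079, 1.18742, 0.0281)–(-1.13352, 0.545891, 0.0281)  len=1.0289
  (v12,v16,v13) [--+] → (-2.48838, -1.13547, 0.0281)–(-2.48838, 1.19831, 0.0281)  len=2.3338
  (v13,v16,v17) [+-+] → (-2.48838, -1.13547, 0.0281)–(-2.48838, -1.19831, 0.0281)  len=0.0628
  (v13,v17,v14) [++-] → (-1.13352, 0.483055, 0.0281)–(-1.13352, 0.545891, 0.0281)  len=0.0628
  (v14,v17,v18) [-+-] → (-1.13352, 0.483055, 0.0281)–(-1.13352, -0.545891, 0.0281)  len=1.0289
  (v16,v20,v17) [--+] → (-0.663674, -2.65343, 0.0281)–(-2.48838, -1.19831, 0.0281)  len=2.3339
  (v17,v20,v21) [+-+] → (-0.663674, -2.65343, 0.0281)–(-0.61455, -2.69261, 0.0281)  len=0.0628
  (v17,v21,v18) [++-] → (-1.08439, -0.585069, 0.0281)–(-1.13352, -0.545891, 0.0281)  len=0.0628
  (v18,v21,v22) [-+-] → (-1.08439, -0.585069, 0.0281)–(-0.279954, -1.22659, 0.0281)  len=1.0289
  (v20,v24,v21) [--+] → (1.66072, -2.17331, 0.0281)–(-0.61455, -2.69261, 0.0281)  len=2.3338
  (v21,v24,v25) [+-+] → (1.66072, -2.17331, 0.0281)–(1.72198, -2.15933, 0.0281)  len=0.0628
  (v21,v25,v22) [++-] → (-0.218692, -1.21261, 0.0281)–(-0.279954, -1.22659, 0.0281)  len=0.0628
  (v22,v25,v26) [-+-] → (-0.218692, -1.21261, 0.0281)–(0.784419, -0.983668, 0.0281)  len=1.0289
  (v24,v0,v25) [--+] → (2.73464, -0.0566143, 0.0281)–(1.72198, -2.15933, 0.0281)  len=2.3339
  (v25,v0,v1) [+-+] → (2.73464, -0.0566143, 0.0281)–(2.7619, 0, 0.0281)  len=0.0628
  (v25,v1,v26) [++-] → (0.811683, -0.927054, 0.0281)–(0.784419, -0.983668, 0.0281)  len=0.0628
  (v26,v1,v2) [-+-] → (0.811683, -0.927054, 0.0281)–(1.2581, 0, 0.0281)  len=1.0289

Chained into 2 loop(s):
  loop 1: 14 segments, perimeter = 16.7766
  loop 2: 14 segments, perimeter = 7.6423
Total perimeter = 24.419


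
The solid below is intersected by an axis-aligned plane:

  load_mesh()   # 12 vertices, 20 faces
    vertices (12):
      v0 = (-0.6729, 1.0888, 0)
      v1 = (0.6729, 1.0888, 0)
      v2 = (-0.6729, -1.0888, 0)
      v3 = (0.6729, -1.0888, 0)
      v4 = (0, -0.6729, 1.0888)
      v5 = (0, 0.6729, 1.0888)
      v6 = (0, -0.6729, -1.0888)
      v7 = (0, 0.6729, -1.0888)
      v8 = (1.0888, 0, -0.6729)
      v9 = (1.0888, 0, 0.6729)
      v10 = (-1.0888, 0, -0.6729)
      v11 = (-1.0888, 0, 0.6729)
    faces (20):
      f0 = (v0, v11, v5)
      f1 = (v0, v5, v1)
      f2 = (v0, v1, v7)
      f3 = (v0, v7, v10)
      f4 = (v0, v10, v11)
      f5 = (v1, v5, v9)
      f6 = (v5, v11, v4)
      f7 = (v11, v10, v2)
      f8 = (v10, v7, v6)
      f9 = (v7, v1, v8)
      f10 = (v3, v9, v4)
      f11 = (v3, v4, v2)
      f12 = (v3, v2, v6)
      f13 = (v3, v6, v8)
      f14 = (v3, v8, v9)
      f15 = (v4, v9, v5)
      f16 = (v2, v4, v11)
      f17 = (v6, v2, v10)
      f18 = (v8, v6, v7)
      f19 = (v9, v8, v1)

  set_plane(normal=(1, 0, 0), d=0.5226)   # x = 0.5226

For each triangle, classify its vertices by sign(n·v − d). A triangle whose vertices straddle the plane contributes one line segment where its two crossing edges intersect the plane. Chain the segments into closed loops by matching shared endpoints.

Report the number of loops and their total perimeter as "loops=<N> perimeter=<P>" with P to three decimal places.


Straddling triangles (10 of 20):
  (v0,v5,v1) [--+] → (0.5226, 0.995904, 0.243196)–(0.5226, 1.0888, 0)  len=0.2603
  (v0,v1,v7) [-+-] → (0.5226, 1.0888, 0)–(0.5226, 0.995904, -0.243196)  len=0.2603
  (v1,v5,v9) [+-+] → (0.5226, 0.995904, 0.243196)–(0.5226, 0.349923, 0.889177)  len=0.9136
  (v7,v1,v8) [-++] → (0.5226, 0.995904, -0.243196)–(0.5226, 0.349923, -0.889177)  len=0.9136
  (v3,v9,v4) [++-] → (0.5226, -0.349923, 0.889177)–(0.5226, -0.995904, 0.243196)  len=0.9136
  (v3,v4,v2) [+--] → (0.5226, -0.995904, 0.243196)–(0.5226, -1.0888, 0)  len=0.2603
  (v3,v2,v6) [+--] → (0.5226, -1.0888, 0)–(0.5226, -0.995904, -0.243196)  len=0.2603
  (v3,v6,v8) [+-+] → (0.5226, -0.995904, -0.243196)–(0.5226, -0.349923, -0.889177)  len=0.9136
  (v4,v9,v5) [-+-] → (0.5226, -0.349923, 0.889177)–(0.5226, 0.349923, 0.889177)  len=0.6998
  (v8,v6,v7) [+--] → (0.5226, -0.349923, -0.889177)–(0.5226, 0.349923, -0.889177)  len=0.6998

Chained into 1 loop(s):
  loop 1: 10 segments, perimeter = 6.0952
Total perimeter = 6.095

loops=1 perimeter=6.095


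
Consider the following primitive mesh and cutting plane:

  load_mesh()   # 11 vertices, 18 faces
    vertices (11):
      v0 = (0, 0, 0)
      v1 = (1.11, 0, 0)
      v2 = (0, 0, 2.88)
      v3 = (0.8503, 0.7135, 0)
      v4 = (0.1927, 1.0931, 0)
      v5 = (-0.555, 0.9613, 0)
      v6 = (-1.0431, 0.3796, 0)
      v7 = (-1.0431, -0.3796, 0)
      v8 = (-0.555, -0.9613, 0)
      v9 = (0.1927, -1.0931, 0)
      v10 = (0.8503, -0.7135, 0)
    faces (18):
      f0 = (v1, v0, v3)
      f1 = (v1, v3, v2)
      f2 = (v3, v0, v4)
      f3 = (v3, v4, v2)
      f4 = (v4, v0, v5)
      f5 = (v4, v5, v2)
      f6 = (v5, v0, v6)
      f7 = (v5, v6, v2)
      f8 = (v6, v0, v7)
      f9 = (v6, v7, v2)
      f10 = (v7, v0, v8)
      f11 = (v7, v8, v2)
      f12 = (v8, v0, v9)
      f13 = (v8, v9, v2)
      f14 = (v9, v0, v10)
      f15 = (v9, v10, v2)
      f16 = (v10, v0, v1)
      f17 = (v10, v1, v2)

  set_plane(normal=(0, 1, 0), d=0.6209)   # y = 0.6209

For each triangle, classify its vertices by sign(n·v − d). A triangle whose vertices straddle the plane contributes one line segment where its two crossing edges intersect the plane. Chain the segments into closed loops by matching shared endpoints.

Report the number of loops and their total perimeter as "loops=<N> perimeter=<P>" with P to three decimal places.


Straddling triangles (8 of 18):
  (v1,v0,v3) [--+] → (0.739946, 0.6209, 0)–(0.884005, 0.6209, 0)  len=0.1441
  (v1,v3,v2) [-+-] → (0.884005, 0.6209, 0)–(0.739946, 0.6209, 0.373774)  len=0.4006
  (v3,v0,v4) [+-+] → (0.739946, 0.6209, 0)–(0.109457, 0.6209, 0)  len=0.6305
  (v3,v4,v2) [++-] → (0.109457, 0.6209, 1.24411)–(0.739946, 0.6209, 0.373774)  len=1.0747
  (v4,v0,v5) [+-+] → (0.109457, 0.6209, 0)–(-0.358472, 0.6209, 0)  len=0.4679
  (v4,v5,v2) [++-] → (-0.358472, 0.6209, 1.01982)–(0.109457, 0.6209, 1.24411)  len=0.5189
  (v5,v0,v6) [+--] → (-0.358472, 0.6209, 0)–(-0.840627, 0.6209, 0)  len=0.4822
  (v5,v6,v2) [+--] → (-0.840627, 0.6209, 0)–(-0.358472, 0.6209, 1.01982)  len=1.1281

Chained into 1 loop(s):
  loop 1: 8 segments, perimeter = 4.8469
Total perimeter = 4.847

loops=1 perimeter=4.847


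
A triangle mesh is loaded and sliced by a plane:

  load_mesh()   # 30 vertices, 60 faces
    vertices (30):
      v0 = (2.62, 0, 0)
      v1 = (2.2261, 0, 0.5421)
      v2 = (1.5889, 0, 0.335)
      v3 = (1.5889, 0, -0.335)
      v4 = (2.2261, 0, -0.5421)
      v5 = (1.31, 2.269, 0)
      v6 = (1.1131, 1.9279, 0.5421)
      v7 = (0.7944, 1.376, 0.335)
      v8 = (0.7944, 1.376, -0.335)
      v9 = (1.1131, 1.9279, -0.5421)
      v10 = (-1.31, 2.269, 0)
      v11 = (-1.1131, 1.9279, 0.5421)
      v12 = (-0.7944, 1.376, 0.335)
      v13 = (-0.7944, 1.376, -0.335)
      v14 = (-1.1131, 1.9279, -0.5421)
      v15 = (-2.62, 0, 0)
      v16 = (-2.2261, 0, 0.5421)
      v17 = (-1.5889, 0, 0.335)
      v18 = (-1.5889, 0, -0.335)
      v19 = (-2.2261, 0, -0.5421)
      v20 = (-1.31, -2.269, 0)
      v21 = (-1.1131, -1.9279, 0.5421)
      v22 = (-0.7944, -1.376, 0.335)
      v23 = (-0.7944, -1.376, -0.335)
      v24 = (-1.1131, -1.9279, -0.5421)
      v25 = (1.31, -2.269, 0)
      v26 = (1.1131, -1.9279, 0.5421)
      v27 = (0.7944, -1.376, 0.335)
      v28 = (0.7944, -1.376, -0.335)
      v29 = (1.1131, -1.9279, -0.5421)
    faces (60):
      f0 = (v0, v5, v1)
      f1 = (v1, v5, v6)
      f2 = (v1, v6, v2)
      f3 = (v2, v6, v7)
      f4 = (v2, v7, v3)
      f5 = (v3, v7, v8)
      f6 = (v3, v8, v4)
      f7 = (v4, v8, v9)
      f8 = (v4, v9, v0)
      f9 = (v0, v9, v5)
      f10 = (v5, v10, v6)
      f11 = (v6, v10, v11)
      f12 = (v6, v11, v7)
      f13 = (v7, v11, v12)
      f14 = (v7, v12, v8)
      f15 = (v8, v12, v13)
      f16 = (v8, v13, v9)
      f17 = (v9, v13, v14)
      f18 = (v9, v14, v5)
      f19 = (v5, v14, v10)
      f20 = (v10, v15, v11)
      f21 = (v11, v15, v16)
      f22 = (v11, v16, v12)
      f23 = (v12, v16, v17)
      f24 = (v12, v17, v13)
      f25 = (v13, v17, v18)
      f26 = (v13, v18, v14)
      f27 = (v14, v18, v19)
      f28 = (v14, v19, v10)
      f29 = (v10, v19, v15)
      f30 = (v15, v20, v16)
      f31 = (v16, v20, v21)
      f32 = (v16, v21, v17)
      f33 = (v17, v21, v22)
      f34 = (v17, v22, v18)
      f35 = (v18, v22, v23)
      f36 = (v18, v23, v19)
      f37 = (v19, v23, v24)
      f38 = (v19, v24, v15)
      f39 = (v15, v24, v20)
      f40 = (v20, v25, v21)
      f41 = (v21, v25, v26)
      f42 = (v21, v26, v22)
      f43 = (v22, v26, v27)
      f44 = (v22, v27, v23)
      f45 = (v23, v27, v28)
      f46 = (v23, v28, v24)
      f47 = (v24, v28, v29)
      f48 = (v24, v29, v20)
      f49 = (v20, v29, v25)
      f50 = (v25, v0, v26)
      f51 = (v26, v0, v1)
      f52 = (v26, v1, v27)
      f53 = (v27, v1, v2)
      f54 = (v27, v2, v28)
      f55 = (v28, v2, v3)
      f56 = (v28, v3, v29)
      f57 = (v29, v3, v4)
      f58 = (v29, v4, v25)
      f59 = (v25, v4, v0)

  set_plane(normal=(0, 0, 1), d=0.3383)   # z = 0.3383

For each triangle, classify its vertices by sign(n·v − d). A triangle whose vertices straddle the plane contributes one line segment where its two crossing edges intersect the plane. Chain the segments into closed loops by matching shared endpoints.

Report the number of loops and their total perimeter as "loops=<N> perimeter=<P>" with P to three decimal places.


Straddling triangles (24 of 60):
  (v0,v5,v1) [--+] → (1.8817, 0.85302, 0.3383)–(2.37418, 0, 0.3383)  len=0.9850
  (v1,v5,v6) [+-+] → (1.8817, 0.85302, 0.3383)–(1.18712, 2.05613, 0.3383)  len=1.3892
  (v1,v6,v2) [++-] → (1.58132, 0.0307198, 0.3383)–(1.59905, 0, 0.3383)  len=0.0355
  (v2,v6,v7) [-+-] → (1.58132, 0.0307198, 0.3383)–(0.799478, 1.38479, 0.3383)  len=1.5636
  (v5,v10,v6) [--+] → (0.202147, 2.05613, 0.3383)–(1.18712, 2.05613, 0.3383)  len=0.9850
  (v6,v10,v11) [+-+] → (0.202147, 2.05613, 0.3383)–(-1.18712, 2.05613, 0.3383)  len=1.3893
  (v6,v11,v7) [++-] → (0.764005, 1.38479, 0.3383)–(0.799478, 1.38479, 0.3383)  len=0.0355
  (v7,v11,v12) [-+-] → (0.764005, 1.38479, 0.3383)–(-0.799478, 1.38479, 0.3383)  len=1.5635
  (v10,v15,v11) [--+] → (-1.67961, 1.20311, 0.3383)–(-1.18712, 2.05613, 0.3383)  len=0.9850
  (v11,v15,v16) [+-+] → (-1.67961, 1.20311, 0.3383)–(-2.37418, 0, 0.3383)  len=1.3892
  (v11,v16,v12) [++-] → (-0.817213, 1.35407, 0.3383)–(-0.799478, 1.38479, 0.3383)  len=0.0355
  (v12,v16,v17) [-+-] → (-0.817213, 1.35407, 0.3383)–(-1.59905, 0, 0.3383)  len=1.5636
  (v15,v20,v16) [--+] → (-1.8817, -0.85302, 0.3383)–(-2.37418, 0, 0.3383)  len=0.9850
  (v16,v20,v21) [+-+] → (-1.8817, -0.85302, 0.3383)–(-1.18712, -2.05613, 0.3383)  len=1.3892
  (v16,v21,v17) [++-] → (-1.58132, -0.0307198, 0.3383)–(-1.59905, 0, 0.3383)  len=0.0355
  (v17,v21,v22) [-+-] → (-1.58132, -0.0307198, 0.3383)–(-0.799478, -1.38479, 0.3383)  len=1.5636
  (v20,v25,v21) [--+] → (-0.202147, -2.05613, 0.3383)–(-1.18712, -2.05613, 0.3383)  len=0.9850
  (v21,v25,v26) [+-+] → (-0.202147, -2.05613, 0.3383)–(1.18712, -2.05613, 0.3383)  len=1.3893
  (v21,v26,v22) [++-] → (-0.764005, -1.38479, 0.3383)–(-0.799478, -1.38479, 0.3383)  len=0.0355
  (v22,v26,v27) [-+-] → (-0.764005, -1.38479, 0.3383)–(0.799478, -1.38479, 0.3383)  len=1.5635
  (v25,v0,v26) [--+] → (1.67961, -1.20311, 0.3383)–(1.18712, -2.05613, 0.3383)  len=0.9850
  (v26,v0,v1) [+-+] → (1.67961, -1.20311, 0.3383)–(2.37418, 0, 0.3383)  len=1.3892
  (v26,v1,v27) [++-] → (0.817213, -1.35407, 0.3383)–(0.799478, -1.38479, 0.3383)  len=0.0355
  (v27,v1,v2) [-+-] → (0.817213, -1.35407, 0.3383)–(1.59905, 0, 0.3383)  len=1.5636

Chained into 2 loop(s):
  loop 1: 12 segments, perimeter = 14.2453
  loop 2: 12 segments, perimeter = 9.5941
Total perimeter = 23.839

loops=2 perimeter=23.839


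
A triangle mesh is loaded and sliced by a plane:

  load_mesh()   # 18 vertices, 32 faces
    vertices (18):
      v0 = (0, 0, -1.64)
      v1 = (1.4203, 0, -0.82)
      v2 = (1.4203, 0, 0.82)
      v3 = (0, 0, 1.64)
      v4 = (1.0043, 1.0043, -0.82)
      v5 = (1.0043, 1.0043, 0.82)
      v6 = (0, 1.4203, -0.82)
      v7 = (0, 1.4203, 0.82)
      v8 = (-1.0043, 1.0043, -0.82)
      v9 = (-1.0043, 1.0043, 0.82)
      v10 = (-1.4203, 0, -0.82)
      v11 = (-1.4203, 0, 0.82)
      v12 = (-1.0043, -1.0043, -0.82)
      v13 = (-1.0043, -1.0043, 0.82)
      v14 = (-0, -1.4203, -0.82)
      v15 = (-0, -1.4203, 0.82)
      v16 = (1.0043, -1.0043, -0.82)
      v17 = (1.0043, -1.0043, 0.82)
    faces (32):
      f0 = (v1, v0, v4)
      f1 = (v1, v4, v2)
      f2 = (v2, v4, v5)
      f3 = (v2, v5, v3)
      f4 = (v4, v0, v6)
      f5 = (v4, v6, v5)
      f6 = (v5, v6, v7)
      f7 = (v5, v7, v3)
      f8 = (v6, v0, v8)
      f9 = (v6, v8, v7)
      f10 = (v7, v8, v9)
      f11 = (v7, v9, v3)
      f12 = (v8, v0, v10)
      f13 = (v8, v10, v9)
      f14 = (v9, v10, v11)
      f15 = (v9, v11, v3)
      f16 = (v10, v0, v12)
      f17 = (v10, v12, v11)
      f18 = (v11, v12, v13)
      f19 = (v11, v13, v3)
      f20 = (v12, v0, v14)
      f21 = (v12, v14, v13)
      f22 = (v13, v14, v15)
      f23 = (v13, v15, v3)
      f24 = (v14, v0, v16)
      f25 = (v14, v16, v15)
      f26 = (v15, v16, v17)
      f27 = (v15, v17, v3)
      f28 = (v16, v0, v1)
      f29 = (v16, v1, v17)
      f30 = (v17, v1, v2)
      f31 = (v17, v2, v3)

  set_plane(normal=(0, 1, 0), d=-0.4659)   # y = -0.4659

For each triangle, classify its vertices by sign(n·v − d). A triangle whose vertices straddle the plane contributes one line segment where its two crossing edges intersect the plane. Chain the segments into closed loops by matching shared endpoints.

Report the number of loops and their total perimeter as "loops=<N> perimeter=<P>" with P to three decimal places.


loops=1 perimeter=8.713

Straddling triangles (12 of 32):
  (v10,v0,v12) [++-] → (-0.4659, -0.4659, -1.2596)–(-1.22732, -0.4659, -0.82)  len=0.8792
  (v10,v12,v11) [+-+] → (-1.22732, -0.4659, -0.82)–(-1.22732, -0.4659, 0.0591955)  len=0.8792
  (v11,v12,v13) [+--] → (-1.22732, -0.4659, 0.0591955)–(-1.22732, -0.4659, 0.82)  len=0.7608
  (v11,v13,v3) [+-+] → (-1.22732, -0.4659, 0.82)–(-0.4659, -0.4659, 1.2596)  len=0.8792
  (v12,v0,v14) [-+-] → (-0.4659, -0.4659, -1.2596)–(0, -0.4659, -1.37102)  len=0.4790
  (v13,v15,v3) [--+] → (0, -0.4659, 1.37102)–(-0.4659, -0.4659, 1.2596)  len=0.4790
  (v14,v0,v16) [-+-] → (0, -0.4659, -1.37102)–(0.4659, -0.4659, -1.2596)  len=0.4790
  (v15,v17,v3) [--+] → (0.4659, -0.4659, 1.2596)–(0, -0.4659, 1.37102)  len=0.4790
  (v16,v0,v1) [-++] → (0.4659, -0.4659, -1.2596)–(1.22732, -0.4659, -0.82)  len=0.8792
  (v16,v1,v17) [-+-] → (1.22732, -0.4659, -0.82)–(1.22732, -0.4659, -0.0591955)  len=0.7608
  (v17,v1,v2) [-++] → (1.22732, -0.4659, -0.0591955)–(1.22732, -0.4659, 0.82)  len=0.8792
  (v17,v2,v3) [-++] → (1.22732, -0.4659, 0.82)–(0.4659, -0.4659, 1.2596)  len=0.8792

Chained into 1 loop(s):
  loop 1: 12 segments, perimeter = 8.7130
Total perimeter = 8.713


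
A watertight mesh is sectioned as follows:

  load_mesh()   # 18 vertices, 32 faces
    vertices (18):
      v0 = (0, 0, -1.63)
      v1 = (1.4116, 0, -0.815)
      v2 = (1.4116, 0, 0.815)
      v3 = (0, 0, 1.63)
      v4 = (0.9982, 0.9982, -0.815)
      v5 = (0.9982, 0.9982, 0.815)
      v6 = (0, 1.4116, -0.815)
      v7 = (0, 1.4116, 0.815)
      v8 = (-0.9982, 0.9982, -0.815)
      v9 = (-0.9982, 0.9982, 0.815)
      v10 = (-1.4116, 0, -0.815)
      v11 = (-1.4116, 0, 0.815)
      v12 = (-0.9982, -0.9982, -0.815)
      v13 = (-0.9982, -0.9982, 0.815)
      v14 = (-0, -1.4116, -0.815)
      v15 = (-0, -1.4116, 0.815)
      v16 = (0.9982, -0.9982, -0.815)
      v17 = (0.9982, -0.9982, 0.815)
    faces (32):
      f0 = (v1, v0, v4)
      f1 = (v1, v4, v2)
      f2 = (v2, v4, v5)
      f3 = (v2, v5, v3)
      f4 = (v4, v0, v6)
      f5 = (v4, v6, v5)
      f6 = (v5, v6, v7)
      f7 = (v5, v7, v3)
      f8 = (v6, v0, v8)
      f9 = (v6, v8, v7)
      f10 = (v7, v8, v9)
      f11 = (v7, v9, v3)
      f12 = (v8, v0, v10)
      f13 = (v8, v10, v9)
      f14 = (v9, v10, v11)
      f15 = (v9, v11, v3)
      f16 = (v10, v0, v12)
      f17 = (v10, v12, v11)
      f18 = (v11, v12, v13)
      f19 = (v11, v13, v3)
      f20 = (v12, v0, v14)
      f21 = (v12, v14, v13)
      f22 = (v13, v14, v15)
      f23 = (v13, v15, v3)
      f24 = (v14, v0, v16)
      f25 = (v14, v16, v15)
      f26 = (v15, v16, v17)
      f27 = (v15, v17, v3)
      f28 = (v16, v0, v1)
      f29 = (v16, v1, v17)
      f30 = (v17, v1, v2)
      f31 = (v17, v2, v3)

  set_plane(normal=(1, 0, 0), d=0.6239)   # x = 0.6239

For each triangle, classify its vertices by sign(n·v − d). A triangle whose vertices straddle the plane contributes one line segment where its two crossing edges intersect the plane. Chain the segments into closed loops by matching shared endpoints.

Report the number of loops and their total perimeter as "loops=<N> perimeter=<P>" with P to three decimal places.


loops=1 perimeter=8.271

Straddling triangles (12 of 32):
  (v1,v0,v4) [+-+] → (0.6239, 0, -1.26979)–(0.6239, 0.6239, -1.1206)  len=0.6415
  (v2,v5,v3) [++-] → (0.6239, 0.6239, 1.1206)–(0.6239, 0, 1.26979)  len=0.6415
  (v4,v0,v6) [+--] → (0.6239, 0.6239, -1.1206)–(0.6239, 1.15321, -0.815)  len=0.6112
  (v4,v6,v5) [+-+] → (0.6239, 1.15321, -0.815)–(0.6239, 1.15321, 0.203791)  len=1.0188
  (v5,v6,v7) [+--] → (0.6239, 1.15321, 0.203791)–(0.6239, 1.15321, 0.815)  len=0.6112
  (v5,v7,v3) [+--] → (0.6239, 1.15321, 0.815)–(0.6239, 0.6239, 1.1206)  len=0.6112
  (v14,v0,v16) [--+] → (0.6239, -0.6239, -1.1206)–(0.6239, -1.15321, -0.815)  len=0.6112
  (v14,v16,v15) [-+-] → (0.6239, -1.15321, -0.815)–(0.6239, -1.15321, -0.203791)  len=0.6112
  (v15,v16,v17) [-++] → (0.6239, -1.15321, -0.203791)–(0.6239, -1.15321, 0.815)  len=1.0188
  (v15,v17,v3) [-+-] → (0.6239, -1.15321, 0.815)–(0.6239, -0.6239, 1.1206)  len=0.6112
  (v16,v0,v1) [+-+] → (0.6239, -0.6239, -1.1206)–(0.6239, 0, -1.26979)  len=0.6415
  (v17,v2,v3) [++-] → (0.6239, 0, 1.26979)–(0.6239, -0.6239, 1.1206)  len=0.6415

Chained into 1 loop(s):
  loop 1: 12 segments, perimeter = 8.2708
Total perimeter = 8.271


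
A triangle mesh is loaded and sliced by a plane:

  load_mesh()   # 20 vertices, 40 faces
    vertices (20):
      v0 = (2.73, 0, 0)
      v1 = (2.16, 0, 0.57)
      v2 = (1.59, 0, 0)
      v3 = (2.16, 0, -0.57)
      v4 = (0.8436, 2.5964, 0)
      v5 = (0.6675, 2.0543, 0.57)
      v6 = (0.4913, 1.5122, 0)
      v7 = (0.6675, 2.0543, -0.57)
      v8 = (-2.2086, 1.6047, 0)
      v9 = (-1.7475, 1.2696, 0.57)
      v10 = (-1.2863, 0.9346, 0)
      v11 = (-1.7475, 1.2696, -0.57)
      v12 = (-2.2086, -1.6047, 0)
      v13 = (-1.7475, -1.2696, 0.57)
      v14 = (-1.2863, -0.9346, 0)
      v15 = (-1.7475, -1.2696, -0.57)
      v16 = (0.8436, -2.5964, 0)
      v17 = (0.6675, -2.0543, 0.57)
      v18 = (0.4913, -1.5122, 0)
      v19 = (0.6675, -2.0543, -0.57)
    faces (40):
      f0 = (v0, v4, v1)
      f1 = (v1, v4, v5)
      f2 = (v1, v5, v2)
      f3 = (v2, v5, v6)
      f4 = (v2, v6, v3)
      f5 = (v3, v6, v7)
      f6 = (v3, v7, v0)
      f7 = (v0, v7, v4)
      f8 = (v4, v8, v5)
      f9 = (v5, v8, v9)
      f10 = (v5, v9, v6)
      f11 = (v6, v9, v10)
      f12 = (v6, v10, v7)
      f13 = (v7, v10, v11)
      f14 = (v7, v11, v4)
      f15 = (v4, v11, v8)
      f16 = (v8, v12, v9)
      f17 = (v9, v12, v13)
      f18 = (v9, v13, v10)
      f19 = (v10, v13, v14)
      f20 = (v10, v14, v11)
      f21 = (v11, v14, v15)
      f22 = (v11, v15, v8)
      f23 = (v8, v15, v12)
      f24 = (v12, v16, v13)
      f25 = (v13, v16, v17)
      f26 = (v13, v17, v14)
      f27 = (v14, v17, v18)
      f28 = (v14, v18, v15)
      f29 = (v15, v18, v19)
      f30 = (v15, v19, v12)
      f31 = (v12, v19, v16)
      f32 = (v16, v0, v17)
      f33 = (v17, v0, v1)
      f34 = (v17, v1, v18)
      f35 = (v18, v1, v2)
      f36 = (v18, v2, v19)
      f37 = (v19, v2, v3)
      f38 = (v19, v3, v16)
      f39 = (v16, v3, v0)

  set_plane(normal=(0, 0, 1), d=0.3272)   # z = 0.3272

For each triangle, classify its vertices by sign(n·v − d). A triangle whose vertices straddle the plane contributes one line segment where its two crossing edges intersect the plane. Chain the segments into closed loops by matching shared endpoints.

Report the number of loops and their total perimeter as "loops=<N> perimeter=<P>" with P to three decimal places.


loops=2 perimeter=25.392

Straddling triangles (20 of 40):
  (v0,v4,v1) [--+] → (1.59926, 1.10598, 0.3272)–(2.4028, 0, 0.3272)  len=1.3671
  (v1,v4,v5) [+-+] → (1.59926, 1.10598, 0.3272)–(0.742512, 2.28522, 0.3272)  len=1.4576
  (v1,v5,v2) [++-] → (1.06045, 1.17924, 0.3272)–(1.9172, 0, 0.3272)  len=1.4576
  (v2,v5,v6) [-+-] → (1.06045, 1.17924, 0.3272)–(0.592445, 1.82338, 0.3272)  len=0.7962
  (v4,v8,v5) [--+] → (-0.557618, 1.86279, 0.3272)–(0.742512, 2.28522, 0.3272)  len=1.3670
  (v5,v8,v9) [+-+] → (-0.557618, 1.86279, 0.3272)–(-1.94391, 1.41234, 0.3272)  len=1.4576
  (v5,v9,v6) [++-] → (-0.79385, 1.37294, 0.3272)–(0.592445, 1.82338, 0.3272)  len=1.4576
  (v6,v9,v10) [-+-] → (-0.79385, 1.37294, 0.3272)–(-1.55104, 1.1269, 0.3272)  len=0.7962
  (v8,v12,v9) [--+] → (-1.94391, 0.0452491, 0.3272)–(-1.94391, 1.41234, 0.3272)  len=1.3671
  (v9,v12,v13) [+-+] → (-1.94391, 0.0452491, 0.3272)–(-1.94391, -1.41234, 0.3272)  len=1.4576
  (v9,v13,v10) [++-] → (-1.55104, -0.330688, 0.3272)–(-1.55104, 1.1269, 0.3272)  len=1.4576
  (v10,v13,v14) [-+-] → (-1.55104, -0.330688, 0.3272)–(-1.55104, -1.1269, 0.3272)  len=0.7962
  (v12,v16,v13) [--+] → (-0.643782, -1.83477, 0.3272)–(-1.94391, -1.41234, 0.3272)  len=1.3670
  (v13,v16,v17) [+-+] → (-0.643782, -1.83477, 0.3272)–(0.742512, -2.28522, 0.3272)  len=1.4576
  (v13,v17,v14) [++-] → (-0.16475, -1.57735, 0.3272)–(-1.55104, -1.1269, 0.3272)  len=1.4576
  (v14,v17,v18) [-+-] → (-0.16475, -1.57735, 0.3272)–(0.592445, -1.82338, 0.3272)  len=0.7962
  (v16,v0,v17) [--+] → (1.54605, -1.17924, 0.3272)–(0.742512, -2.28522, 0.3272)  len=1.3671
  (v17,v0,v1) [+-+] → (1.54605, -1.17924, 0.3272)–(2.4028, 0, 0.3272)  len=1.4576
  (v17,v1,v18) [++-] → (1.44919, -0.644144, 0.3272)–(0.592445, -1.82338, 0.3272)  len=1.4576
  (v18,v1,v2) [-+-] → (1.44919, -0.644144, 0.3272)–(1.9172, 0, 0.3272)  len=0.7962

Chained into 2 loop(s):
  loop 1: 10 segments, perimeter = 14.1234
  loop 2: 10 segments, perimeter = 11.2691
Total perimeter = 25.392


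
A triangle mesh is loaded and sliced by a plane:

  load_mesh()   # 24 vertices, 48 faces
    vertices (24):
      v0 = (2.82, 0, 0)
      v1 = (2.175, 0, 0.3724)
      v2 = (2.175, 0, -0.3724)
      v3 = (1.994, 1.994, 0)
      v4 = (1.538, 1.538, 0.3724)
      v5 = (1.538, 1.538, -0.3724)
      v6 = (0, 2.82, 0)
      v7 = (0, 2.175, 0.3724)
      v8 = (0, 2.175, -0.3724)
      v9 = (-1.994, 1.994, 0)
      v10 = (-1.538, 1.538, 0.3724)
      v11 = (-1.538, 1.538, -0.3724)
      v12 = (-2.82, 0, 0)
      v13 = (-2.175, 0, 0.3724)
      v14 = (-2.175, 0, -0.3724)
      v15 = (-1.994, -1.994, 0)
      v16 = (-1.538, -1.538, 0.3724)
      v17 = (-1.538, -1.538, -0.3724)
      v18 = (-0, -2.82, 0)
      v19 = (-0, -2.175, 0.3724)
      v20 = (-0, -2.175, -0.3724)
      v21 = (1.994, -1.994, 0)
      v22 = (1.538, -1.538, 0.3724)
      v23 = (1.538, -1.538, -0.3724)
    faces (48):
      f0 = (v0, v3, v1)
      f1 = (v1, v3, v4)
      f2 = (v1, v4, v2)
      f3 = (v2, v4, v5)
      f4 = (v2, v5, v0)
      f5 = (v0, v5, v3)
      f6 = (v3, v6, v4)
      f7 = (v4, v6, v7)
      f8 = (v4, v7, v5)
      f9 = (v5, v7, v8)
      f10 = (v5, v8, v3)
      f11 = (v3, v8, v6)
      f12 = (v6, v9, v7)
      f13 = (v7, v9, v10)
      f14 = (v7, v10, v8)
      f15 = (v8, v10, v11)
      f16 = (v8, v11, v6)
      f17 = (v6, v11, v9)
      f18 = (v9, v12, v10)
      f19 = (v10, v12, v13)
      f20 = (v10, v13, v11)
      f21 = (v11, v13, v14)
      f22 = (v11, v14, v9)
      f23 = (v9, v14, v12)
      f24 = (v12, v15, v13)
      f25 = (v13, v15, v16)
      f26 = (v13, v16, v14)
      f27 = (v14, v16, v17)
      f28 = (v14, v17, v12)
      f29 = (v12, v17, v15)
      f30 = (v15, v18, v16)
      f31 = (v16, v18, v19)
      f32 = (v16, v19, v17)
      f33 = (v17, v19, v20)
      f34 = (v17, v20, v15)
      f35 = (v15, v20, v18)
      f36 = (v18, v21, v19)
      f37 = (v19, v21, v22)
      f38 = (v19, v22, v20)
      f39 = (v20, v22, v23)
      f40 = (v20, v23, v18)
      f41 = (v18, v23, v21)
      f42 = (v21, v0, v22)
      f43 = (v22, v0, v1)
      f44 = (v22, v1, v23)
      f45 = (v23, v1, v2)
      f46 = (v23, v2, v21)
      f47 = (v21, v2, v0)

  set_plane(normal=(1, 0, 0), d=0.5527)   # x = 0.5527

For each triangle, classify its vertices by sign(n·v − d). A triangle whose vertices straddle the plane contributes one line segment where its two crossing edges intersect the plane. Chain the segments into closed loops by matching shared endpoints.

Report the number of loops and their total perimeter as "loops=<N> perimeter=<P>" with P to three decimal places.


Straddling triangles (12 of 48):
  (v3,v6,v4) [+-+] → (0.5527, 2.59105, 0)–(0.5527, 2.3593, 0.133827)  len=0.2676
  (v4,v6,v7) [+--] → (0.5527, 2.3593, 0.133827)–(0.5527, 1.94609, 0.3724)  len=0.4771
  (v4,v7,v5) [+-+] → (0.5527, 1.94609, 0.3724)–(0.5527, 1.94609, 0.104747)  len=0.2677
  (v5,v7,v8) [+--] → (0.5527, 1.94609, 0.104747)–(0.5527, 1.94609, -0.3724)  len=0.4771
  (v5,v8,v3) [+-+] → (0.5527, 1.94609, -0.3724)–(0.5527, 2.12483, -0.269178)  len=0.2064
  (v3,v8,v6) [+--] → (0.5527, 2.12483, -0.269178)–(0.5527, 2.59105, 0)  len=0.5383
  (v18,v21,v19) [-+-] → (0.5527, -2.59105, 0)–(0.5527, -2.12483, 0.269178)  len=0.5383
  (v19,v21,v22) [-++] → (0.5527, -2.12483, 0.269178)–(0.5527, -1.94609, 0.3724)  len=0.2064
  (v19,v22,v20) [-+-] → (0.5527, -1.94609, 0.3724)–(0.5527, -1.94609, -0.104747)  len=0.4771
  (v20,v22,v23) [-++] → (0.5527, -1.94609, -0.104747)–(0.5527, -1.94609, -0.3724)  len=0.2677
  (v20,v23,v18) [-+-] → (0.5527, -1.94609, -0.3724)–(0.5527, -2.3593, -0.133827)  len=0.4771
  (v18,v23,v21) [-++] → (0.5527, -2.3593, -0.133827)–(0.5527, -2.59105, 0)  len=0.2676

Chained into 2 loop(s):
  loop 1: 6 segments, perimeter = 2.2343
  loop 2: 6 segments, perimeter = 2.2343
Total perimeter = 4.469

loops=2 perimeter=4.469


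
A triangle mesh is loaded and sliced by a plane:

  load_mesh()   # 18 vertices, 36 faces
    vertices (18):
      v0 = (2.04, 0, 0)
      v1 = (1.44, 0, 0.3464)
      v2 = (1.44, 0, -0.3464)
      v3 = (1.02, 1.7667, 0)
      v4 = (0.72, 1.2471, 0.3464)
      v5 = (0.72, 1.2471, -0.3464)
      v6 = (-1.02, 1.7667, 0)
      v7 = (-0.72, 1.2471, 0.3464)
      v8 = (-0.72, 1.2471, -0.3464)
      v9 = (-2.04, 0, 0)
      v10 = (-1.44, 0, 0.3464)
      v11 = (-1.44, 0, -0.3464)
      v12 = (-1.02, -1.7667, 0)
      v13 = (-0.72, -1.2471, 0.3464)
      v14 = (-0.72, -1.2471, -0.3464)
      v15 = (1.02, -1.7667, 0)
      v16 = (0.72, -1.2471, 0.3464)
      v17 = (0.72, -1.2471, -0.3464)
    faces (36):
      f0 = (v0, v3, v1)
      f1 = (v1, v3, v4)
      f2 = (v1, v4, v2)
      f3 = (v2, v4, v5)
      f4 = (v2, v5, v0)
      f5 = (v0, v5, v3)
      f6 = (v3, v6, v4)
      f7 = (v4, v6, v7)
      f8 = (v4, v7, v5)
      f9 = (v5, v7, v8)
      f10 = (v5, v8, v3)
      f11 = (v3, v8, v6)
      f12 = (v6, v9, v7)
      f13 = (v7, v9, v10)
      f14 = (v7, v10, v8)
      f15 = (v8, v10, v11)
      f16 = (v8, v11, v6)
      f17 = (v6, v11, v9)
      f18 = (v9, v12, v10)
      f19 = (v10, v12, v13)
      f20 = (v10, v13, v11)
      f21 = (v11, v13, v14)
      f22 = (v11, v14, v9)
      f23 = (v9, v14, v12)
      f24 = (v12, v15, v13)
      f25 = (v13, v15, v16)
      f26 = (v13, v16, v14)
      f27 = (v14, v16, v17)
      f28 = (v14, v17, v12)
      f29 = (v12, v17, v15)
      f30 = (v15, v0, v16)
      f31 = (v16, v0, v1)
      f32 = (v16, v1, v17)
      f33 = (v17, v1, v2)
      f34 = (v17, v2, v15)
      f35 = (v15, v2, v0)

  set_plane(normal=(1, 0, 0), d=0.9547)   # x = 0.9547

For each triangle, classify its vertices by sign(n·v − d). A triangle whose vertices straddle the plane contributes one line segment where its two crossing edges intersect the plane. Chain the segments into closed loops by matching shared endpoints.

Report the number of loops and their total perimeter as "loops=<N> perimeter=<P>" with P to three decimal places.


Straddling triangles (16 of 36):
  (v1,v3,v4) [++-] → (0.9547, 1.6536, 0.0753997)–(0.9547, 0.84058, 0.3464)  len=0.8570
  (v1,v4,v2) [+-+] → (0.9547, 0.84058, 0.3464)–(0.9547, 0.84058, 0.120566)  len=0.2258
  (v2,v4,v5) [+--] → (0.9547, 0.84058, 0.120566)–(0.9547, 0.84058, -0.3464)  len=0.4670
  (v2,v5,v0) [+-+] → (0.9547, 0.84058, -0.3464)–(0.9547, 1.02536, -0.284809)  len=0.1948
  (v0,v5,v3) [+-+] → (0.9547, 1.02536, -0.284809)–(0.9547, 1.6536, -0.0753997)  len=0.6622
  (v3,v6,v4) [+--] → (0.9547, 1.7667, 0)–(0.9547, 1.6536, 0.0753997)  len=0.1359
  (v5,v8,v3) [--+] → (0.9547, 1.7472, -0.013)–(0.9547, 1.6536, -0.0753997)  len=0.1125
  (v3,v8,v6) [+--] → (0.9547, 1.7472, -0.013)–(0.9547, 1.7667, 0)  len=0.0234
  (v12,v15,v13) [-+-] → (0.9547, -1.7667, 0)–(0.9547, -1.7472, 0.013)  len=0.0234
  (v13,v15,v16) [-+-] → (0.9547, -1.7472, 0.013)–(0.9547, -1.6536, 0.0753997)  len=0.1125
  (v12,v17,v15) [--+] → (0.9547, -1.6536, -0.0753997)–(0.9547, -1.7667, 0)  len=0.1359
  (v15,v0,v16) [++-] → (0.9547, -1.02536, 0.284809)–(0.9547, -1.6536, 0.0753997)  len=0.6622
  (v16,v0,v1) [-++] → (0.9547, -1.02536, 0.284809)–(0.9547, -0.84058, 0.3464)  len=0.1948
  (v16,v1,v17) [-+-] → (0.9547, -0.84058, 0.3464)–(0.9547, -0.84058, -0.120566)  len=0.4670
  (v17,v1,v2) [-++] → (0.9547, -0.84058, -0.120566)–(0.9547, -0.84058, -0.3464)  len=0.2258
  (v17,v2,v15) [-++] → (0.9547, -0.84058, -0.3464)–(0.9547, -1.6536, -0.0753997)  len=0.8570

Chained into 2 loop(s):
  loop 1: 8 segments, perimeter = 2.6787
  loop 2: 8 segments, perimeter = 2.6787
Total perimeter = 5.357

loops=2 perimeter=5.357


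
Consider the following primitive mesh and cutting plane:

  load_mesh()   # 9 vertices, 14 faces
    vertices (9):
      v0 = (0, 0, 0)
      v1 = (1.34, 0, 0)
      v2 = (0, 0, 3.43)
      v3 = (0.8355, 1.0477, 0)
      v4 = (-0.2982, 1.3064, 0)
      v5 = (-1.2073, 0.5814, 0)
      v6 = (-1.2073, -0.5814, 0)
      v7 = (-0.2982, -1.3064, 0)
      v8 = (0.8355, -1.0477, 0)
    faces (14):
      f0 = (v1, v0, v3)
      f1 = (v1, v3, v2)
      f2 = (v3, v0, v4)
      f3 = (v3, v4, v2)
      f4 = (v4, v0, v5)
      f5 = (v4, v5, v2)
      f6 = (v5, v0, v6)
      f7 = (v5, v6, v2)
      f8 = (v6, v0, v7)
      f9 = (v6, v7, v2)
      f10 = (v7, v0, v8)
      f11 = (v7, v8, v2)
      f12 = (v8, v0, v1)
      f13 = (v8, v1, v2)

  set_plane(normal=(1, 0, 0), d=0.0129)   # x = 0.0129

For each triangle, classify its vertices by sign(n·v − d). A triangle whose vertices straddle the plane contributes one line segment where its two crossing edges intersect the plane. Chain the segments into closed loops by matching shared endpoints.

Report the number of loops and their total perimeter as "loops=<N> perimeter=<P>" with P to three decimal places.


Straddling triangles (8 of 14):
  (v1,v0,v3) [+-+] → (0.0129, 0, 0)–(0.0129, 0.0161763, 0)  len=0.0162
  (v1,v3,v2) [++-] → (0.0129, 0.0161763, 3.37704)–(0.0129, 0, 3.39698)  len=0.0257
  (v3,v0,v4) [+--] → (0.0129, 0.0161763, 0)–(0.0129, 1.23541, 0)  len=1.2192
  (v3,v4,v2) [+--] → (0.0129, 1.23541, 0)–(0.0129, 0.0161763, 3.37704)  len=3.5904
  (v7,v0,v8) [--+] → (0.0129, -0.0161763, 0)–(0.0129, -1.23541, 0)  len=1.2192
  (v7,v8,v2) [-+-] → (0.0129, -1.23541, 0)–(0.0129, -0.0161763, 3.37704)  len=3.5904
  (v8,v0,v1) [+-+] → (0.0129, -0.0161763, 0)–(0.0129, 0, 0)  len=0.0162
  (v8,v1,v2) [++-] → (0.0129, 0, 3.39698)–(0.0129, -0.0161763, 3.37704)  len=0.0257

Chained into 1 loop(s):
  loop 1: 8 segments, perimeter = 9.7030
Total perimeter = 9.703

loops=1 perimeter=9.703
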